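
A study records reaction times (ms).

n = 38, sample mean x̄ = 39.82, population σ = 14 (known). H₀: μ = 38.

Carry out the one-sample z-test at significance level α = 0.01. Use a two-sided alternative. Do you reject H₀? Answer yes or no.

SE = σ/√n = 14/√38 = 2.2711
z = (x̄−μ₀)/SE = (39.82−38)/2.2711 = 0.8014
p-value (two-sided) = 0.42292
At α=0.01: p ≥ α → fail to reject H₀

reject H₀: no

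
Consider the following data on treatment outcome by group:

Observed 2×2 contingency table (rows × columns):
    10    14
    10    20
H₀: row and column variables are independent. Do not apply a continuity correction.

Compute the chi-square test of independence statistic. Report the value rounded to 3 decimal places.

test statistic = 0.397

Row totals [24, 30], col totals [20, 34], n=54
χ² = (10−8.89)²/8.89 + (14−15.11)²/15.11 + (10−11.11)²/11.11 + (20−18.89)²/18.89 = 0.3971
df = 1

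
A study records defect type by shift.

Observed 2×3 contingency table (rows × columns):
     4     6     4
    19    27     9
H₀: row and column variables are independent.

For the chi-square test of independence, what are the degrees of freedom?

degrees of freedom = 2

df = (r−1)(c−1) = (2−1)·(3−1) = 2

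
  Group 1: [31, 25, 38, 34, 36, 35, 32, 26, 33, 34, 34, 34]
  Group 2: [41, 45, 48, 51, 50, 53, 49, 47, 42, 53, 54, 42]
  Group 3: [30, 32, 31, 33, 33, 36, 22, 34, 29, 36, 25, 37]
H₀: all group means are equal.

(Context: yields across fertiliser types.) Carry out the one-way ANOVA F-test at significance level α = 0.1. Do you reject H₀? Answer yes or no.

Group means [32.67, 47.92, 31.50], grand mean 37.361
SSB = Σnᵢ(x̄ᵢ−x̄)² = 2013.722; SSW = ΣΣ(x−x̄ᵢ)² = 612.583
MSB = 2013.722/2 = 1006.8611; MSW = 612.583/33 = 18.5631
F = MSB/MSW = 54.2398
df = (2, 33)
p-value (upper-tail) = 0.00000
At α=0.1: p < α → reject H₀

reject H₀: yes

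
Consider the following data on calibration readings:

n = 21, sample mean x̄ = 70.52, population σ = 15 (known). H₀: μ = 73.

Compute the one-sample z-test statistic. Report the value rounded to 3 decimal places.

test statistic = -0.758

SE = σ/√n = 15/√21 = 3.2733
z = (x̄−μ₀)/SE = (70.52−73)/3.2733 = -0.7577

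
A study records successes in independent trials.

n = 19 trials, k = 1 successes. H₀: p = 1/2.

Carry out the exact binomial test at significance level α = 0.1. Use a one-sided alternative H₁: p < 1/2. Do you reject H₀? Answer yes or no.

reject H₀: yes

Exact binomial: n=19, k=1, p₀=1/2=0.5000
P(X≤1) from Σ C(n,i)·p₀^i·(1−p₀)^(n−i)
p-value (one-sided, H₁ less) = 0.00004
At α=0.1: p < α → reject H₀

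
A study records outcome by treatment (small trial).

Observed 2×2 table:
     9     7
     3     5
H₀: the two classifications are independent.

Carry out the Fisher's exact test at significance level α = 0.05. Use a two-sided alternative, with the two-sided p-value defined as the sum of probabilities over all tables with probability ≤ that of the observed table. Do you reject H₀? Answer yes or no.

Margins: r₁=16, r₂=8, c₁=12, c₂=12, n=24
p_obs = C(16,9)·C(8,3)/C(24,12); sum pmf over tables with pmf ≤ p_obs
p-value (two-sided) = 0.66685
At α=0.05: p ≥ α → fail to reject H₀

reject H₀: no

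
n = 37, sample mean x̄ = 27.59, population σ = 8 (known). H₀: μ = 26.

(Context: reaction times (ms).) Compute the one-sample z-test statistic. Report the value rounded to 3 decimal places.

SE = σ/√n = 8/√37 = 1.3152
z = (x̄−μ₀)/SE = (27.59−26)/1.3152 = 1.2089

test statistic = 1.209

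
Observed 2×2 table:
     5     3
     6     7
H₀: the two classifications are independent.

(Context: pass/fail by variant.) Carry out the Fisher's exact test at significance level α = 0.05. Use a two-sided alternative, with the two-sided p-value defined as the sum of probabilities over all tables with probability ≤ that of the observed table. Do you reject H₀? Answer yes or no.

Margins: r₁=8, r₂=13, c₁=11, c₂=10, n=21
p_obs = C(8,5)·C(13,6)/C(21,11); sum pmf over tables with pmf ≤ p_obs
p-value (two-sided) = 0.65944
At α=0.05: p ≥ α → fail to reject H₀

reject H₀: no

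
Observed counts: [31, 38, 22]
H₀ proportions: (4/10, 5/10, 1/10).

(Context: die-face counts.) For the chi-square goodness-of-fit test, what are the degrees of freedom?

df = k − 1 = 3 − 1 = 2

degrees of freedom = 2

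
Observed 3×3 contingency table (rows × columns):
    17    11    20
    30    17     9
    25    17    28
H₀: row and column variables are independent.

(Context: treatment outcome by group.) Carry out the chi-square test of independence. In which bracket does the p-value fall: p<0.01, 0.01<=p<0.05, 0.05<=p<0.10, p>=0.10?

Row totals [48, 56, 70], col totals [72, 45, 57], n=174
χ² = (17−19.86)²/19.86 + (11−12.41)²/12.41 + (20−15.72)²/15.72 + (30−23.17)²/23.17 + (17−14.48)²/14.48 + (9−18.34)²/18.34 + (25−28.97)²/28.97 + (17−18.10)²/18.10 + (28−22.93)²/22.93 = 10.6763
df = 4
p-value (upper-tail) = 0.03045
→ bracket: 0.01<=p<0.05

p-value bracket: 0.01<=p<0.05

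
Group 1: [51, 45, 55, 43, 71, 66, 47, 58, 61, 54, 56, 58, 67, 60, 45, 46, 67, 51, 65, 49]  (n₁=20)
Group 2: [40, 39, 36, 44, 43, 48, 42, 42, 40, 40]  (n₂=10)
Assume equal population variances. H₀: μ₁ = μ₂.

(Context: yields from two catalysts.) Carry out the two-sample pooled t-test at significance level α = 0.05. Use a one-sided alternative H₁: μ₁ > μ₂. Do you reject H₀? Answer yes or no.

reject H₀: yes

x̄₁=55.750, s₁=8.559, n₁=20
x̄₂=41.400, s₂=3.239, n₂=10
s_p² = [19·8.559² + 9·3.239²]/28 = 53.0768
SE = √(s_p²·(1/20+1/10)) = 2.8216
t = (55.750−41.400)/2.8216 = 5.0857
df = 28
p-value (one-sided, H₁ greater) = 0.00001
At α=0.05: p < α → reject H₀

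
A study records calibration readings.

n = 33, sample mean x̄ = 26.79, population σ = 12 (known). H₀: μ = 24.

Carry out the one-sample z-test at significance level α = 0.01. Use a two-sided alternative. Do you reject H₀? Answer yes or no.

SE = σ/√n = 12/√33 = 2.0889
z = (x̄−μ₀)/SE = (26.79−24)/2.0889 = 1.3356
p-value (two-sided) = 0.18168
At α=0.01: p ≥ α → fail to reject H₀

reject H₀: no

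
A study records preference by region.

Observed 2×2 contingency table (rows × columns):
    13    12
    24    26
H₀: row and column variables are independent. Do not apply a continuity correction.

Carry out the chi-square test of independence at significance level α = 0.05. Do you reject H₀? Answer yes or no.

Row totals [25, 50], col totals [37, 38], n=75
χ² = (13−12.33)²/12.33 + (12−12.67)²/12.67 + (24−24.67)²/24.67 + (26−25.33)²/25.33 = 0.1067
df = 1
p-value (upper-tail) = 0.74395
At α=0.05: p ≥ α → fail to reject H₀

reject H₀: no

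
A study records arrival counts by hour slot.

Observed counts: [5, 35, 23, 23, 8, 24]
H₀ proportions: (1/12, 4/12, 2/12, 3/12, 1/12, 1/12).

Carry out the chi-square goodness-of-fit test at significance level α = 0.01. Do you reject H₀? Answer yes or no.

n = 118; E_i = n·p_i = [9.83, 39.33, 19.67, 29.50, 9.83, 9.83]
χ² = (5−9.83)²/9.83 + (35−39.33)²/39.33 + (23−19.67)²/19.67 + (23−29.50)²/29.50 + (8−9.83)²/9.83 + (24−9.83)²/9.83 = 25.6017
df = 5
p-value (upper-tail) = 0.00011
At α=0.01: p < α → reject H₀

reject H₀: yes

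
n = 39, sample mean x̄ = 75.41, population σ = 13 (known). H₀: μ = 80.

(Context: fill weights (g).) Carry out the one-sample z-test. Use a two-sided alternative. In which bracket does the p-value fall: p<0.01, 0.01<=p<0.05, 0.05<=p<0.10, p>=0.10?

p-value bracket: 0.01<=p<0.05

SE = σ/√n = 13/√39 = 2.0817
z = (x̄−μ₀)/SE = (75.41−80)/2.0817 = -2.2050
p-value (two-sided) = 0.02746
→ bracket: 0.01<=p<0.05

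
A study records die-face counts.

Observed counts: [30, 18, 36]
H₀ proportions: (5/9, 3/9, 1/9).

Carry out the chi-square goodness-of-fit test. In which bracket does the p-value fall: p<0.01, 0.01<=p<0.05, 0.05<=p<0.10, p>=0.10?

p-value bracket: p<0.01

n = 84; E_i = n·p_i = [46.67, 28.00, 9.33]
χ² = (30−46.67)²/46.67 + (18−28.00)²/28.00 + (36−9.33)²/9.33 = 85.7143
df = 2
p-value (upper-tail) = 0.00000
→ bracket: p<0.01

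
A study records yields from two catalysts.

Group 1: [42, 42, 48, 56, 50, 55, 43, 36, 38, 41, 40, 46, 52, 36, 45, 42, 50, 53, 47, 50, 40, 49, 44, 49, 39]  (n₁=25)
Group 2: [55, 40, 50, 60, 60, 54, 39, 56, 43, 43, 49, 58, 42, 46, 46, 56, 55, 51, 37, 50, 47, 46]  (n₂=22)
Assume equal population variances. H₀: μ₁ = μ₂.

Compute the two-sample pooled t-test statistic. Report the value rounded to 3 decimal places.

x̄₁=45.320, s₁=5.764, n₁=25
x̄₂=49.227, s₂=6.900, n₂=22
s_p² = [24·5.764² + 21·6.900²]/45 = 39.9401
SE = √(s_p²·(1/25+1/22)) = 1.8474
t = (45.320−49.227)/1.8474 = -2.1150
df = 45

test statistic = -2.115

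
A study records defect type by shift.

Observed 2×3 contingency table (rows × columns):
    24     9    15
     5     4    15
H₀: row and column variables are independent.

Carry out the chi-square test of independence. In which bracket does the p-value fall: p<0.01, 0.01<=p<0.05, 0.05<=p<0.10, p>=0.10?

Row totals [48, 24], col totals [29, 13, 30], n=72
χ² = (24−19.33)²/19.33 + (9−8.67)²/8.67 + (15−20.00)²/20.00 + (5−9.67)²/9.67 + (4−4.33)²/4.33 + (15−10.00)²/10.00 = 7.1678
df = 2
p-value (upper-tail) = 0.02777
→ bracket: 0.01<=p<0.05

p-value bracket: 0.01<=p<0.05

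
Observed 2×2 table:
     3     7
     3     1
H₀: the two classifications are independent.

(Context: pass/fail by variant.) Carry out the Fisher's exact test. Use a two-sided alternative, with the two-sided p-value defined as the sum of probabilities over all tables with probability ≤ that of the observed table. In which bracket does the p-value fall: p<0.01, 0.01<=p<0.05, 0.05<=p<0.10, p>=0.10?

Margins: r₁=10, r₂=4, c₁=6, c₂=8, n=14
p_obs = C(10,3)·C(4,3)/C(14,6); sum pmf over tables with pmf ≤ p_obs
p-value (two-sided) = 0.24476
→ bracket: p>=0.10

p-value bracket: p>=0.10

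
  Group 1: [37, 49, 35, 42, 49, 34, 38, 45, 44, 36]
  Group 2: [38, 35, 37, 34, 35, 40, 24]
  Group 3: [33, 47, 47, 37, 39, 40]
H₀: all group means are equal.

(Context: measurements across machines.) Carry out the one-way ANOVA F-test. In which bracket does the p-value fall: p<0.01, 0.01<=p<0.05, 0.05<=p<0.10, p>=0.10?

Group means [40.90, 34.71, 40.50], grand mean 38.913
SSB = Σnᵢ(x̄ᵢ−x̄)² = 177.998; SSW = ΣΣ(x−x̄ᵢ)² = 603.829
MSB = 177.998/2 = 88.9988; MSW = 603.829/20 = 30.1914
F = MSB/MSW = 2.9478
df = (2, 20)
p-value (upper-tail) = 0.07552
→ bracket: 0.05<=p<0.10

p-value bracket: 0.05<=p<0.10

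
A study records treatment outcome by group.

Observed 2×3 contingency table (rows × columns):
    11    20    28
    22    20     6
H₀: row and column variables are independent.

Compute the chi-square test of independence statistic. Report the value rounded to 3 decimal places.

test statistic = 16.950

Row totals [59, 48], col totals [33, 40, 34], n=107
χ² = (11−18.20)²/18.20 + (20−22.06)²/22.06 + (28−18.75)²/18.75 + (22−14.80)²/14.80 + (20−17.94)²/17.94 + (6−15.25)²/15.25 = 16.9503
df = 2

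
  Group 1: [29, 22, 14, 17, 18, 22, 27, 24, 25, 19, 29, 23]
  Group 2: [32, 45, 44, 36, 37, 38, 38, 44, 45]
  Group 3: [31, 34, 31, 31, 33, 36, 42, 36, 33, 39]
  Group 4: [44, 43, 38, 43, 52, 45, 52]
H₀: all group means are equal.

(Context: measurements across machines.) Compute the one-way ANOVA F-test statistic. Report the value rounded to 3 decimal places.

test statistic = 45.250

Group means [22.42, 39.89, 34.60, 45.29], grand mean 33.974
SSB = Σnᵢ(x̄ᵢ−x̄)² = 2817.340; SSW = ΣΣ(x−x̄ᵢ)² = 705.634
MSB = 2817.340/3 = 939.1132; MSW = 705.634/34 = 20.7539
F = MSB/MSW = 45.2499
df = (3, 34)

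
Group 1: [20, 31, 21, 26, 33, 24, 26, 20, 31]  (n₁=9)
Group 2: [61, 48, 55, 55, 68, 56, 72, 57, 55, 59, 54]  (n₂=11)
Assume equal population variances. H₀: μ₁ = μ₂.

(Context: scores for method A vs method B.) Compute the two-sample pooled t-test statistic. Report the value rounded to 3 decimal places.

x̄₁=25.778, s₁=4.994, n₁=9
x̄₂=58.182, s₂=6.735, n₂=11
s_p² = [8·4.994² + 10·6.735²]/18 = 36.2884
SE = √(s_p²·(1/9+1/11)) = 2.7076
t = (25.778−58.182)/2.7076 = -11.9679
df = 18

test statistic = -11.968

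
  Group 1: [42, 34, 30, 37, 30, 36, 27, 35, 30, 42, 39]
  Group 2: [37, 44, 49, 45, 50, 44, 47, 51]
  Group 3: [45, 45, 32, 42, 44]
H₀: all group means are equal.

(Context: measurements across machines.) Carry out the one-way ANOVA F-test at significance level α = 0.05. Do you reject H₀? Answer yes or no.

reject H₀: yes

Group means [34.73, 45.88, 41.60], grand mean 39.875
SSB = Σnᵢ(x̄ᵢ−x̄)² = 594.368; SSW = ΣΣ(x−x̄ᵢ)² = 520.257
MSB = 594.368/2 = 297.1841; MSW = 520.257/21 = 24.7741
F = MSB/MSW = 11.9957
df = (2, 21)
p-value (upper-tail) = 0.00034
At α=0.05: p < α → reject H₀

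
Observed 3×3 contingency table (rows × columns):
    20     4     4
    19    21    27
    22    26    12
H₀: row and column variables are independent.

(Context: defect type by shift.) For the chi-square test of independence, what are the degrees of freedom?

df = (r−1)(c−1) = (3−1)·(3−1) = 4

degrees of freedom = 4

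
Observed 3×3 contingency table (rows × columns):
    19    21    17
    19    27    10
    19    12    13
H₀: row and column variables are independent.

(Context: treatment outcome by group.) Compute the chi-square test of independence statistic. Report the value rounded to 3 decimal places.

Row totals [57, 56, 44], col totals [57, 60, 40], n=157
χ² = (19−20.69)²/20.69 + (21−21.78)²/21.78 + (17−14.52)²/14.52 + (19−20.33)²/20.33 + (27−21.40)²/21.40 + (10−14.27)²/14.27 + (19−15.97)²/15.97 + (12−16.82)²/16.82 + (13−11.21)²/11.21 = 5.6556
df = 4

test statistic = 5.656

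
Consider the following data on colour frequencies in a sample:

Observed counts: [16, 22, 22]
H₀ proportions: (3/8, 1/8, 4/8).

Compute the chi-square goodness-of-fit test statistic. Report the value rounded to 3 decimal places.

n = 60; E_i = n·p_i = [22.50, 7.50, 30.00]
χ² = (16−22.50)²/22.50 + (22−7.50)²/7.50 + (22−30.00)²/30.00 = 32.0444
df = 2

test statistic = 32.044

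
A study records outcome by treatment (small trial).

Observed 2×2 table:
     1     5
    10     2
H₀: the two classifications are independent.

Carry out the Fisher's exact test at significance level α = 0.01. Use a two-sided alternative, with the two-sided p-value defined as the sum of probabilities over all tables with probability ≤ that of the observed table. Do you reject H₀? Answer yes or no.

Margins: r₁=6, r₂=12, c₁=11, c₂=7, n=18
p_obs = C(6,1)·C(12,10)/C(18,11); sum pmf over tables with pmf ≤ p_obs
p-value (two-sided) = 0.01282
At α=0.01: p ≥ α → fail to reject H₀

reject H₀: no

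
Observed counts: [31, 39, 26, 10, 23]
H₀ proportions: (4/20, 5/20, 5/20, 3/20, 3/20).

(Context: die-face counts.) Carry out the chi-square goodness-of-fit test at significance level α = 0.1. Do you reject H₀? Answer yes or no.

reject H₀: yes

n = 129; E_i = n·p_i = [25.80, 32.25, 32.25, 19.35, 19.35]
χ² = (31−25.80)²/25.80 + (39−32.25)²/32.25 + (26−32.25)²/32.25 + (10−19.35)²/19.35 + (23−19.35)²/19.35 = 8.8786
df = 4
p-value (upper-tail) = 0.06421
At α=0.1: p < α → reject H₀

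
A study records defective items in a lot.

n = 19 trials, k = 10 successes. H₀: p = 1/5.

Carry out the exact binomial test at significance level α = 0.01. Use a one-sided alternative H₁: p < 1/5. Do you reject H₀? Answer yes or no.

reject H₀: no

Exact binomial: n=19, k=10, p₀=1/5=0.2000
P(X≤10) from Σ C(n,i)·p₀^i·(1−p₀)^(n−i)
p-value (one-sided, H₁ less) = 0.99969
At α=0.01: p ≥ α → fail to reject H₀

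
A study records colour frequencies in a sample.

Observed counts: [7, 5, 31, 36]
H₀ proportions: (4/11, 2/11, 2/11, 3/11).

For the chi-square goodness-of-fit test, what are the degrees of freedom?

degrees of freedom = 3

df = k − 1 = 4 − 1 = 3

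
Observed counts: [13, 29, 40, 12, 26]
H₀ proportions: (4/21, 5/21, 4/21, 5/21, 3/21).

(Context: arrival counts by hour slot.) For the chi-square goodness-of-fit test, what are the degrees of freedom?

degrees of freedom = 4

df = k − 1 = 5 − 1 = 4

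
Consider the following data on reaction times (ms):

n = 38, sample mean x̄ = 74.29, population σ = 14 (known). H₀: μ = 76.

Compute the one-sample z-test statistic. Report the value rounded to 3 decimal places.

test statistic = -0.753

SE = σ/√n = 14/√38 = 2.2711
z = (x̄−μ₀)/SE = (74.29−76)/2.2711 = -0.7529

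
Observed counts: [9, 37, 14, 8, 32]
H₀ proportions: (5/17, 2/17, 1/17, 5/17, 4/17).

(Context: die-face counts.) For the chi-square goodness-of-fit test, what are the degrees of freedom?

df = k − 1 = 5 − 1 = 4

degrees of freedom = 4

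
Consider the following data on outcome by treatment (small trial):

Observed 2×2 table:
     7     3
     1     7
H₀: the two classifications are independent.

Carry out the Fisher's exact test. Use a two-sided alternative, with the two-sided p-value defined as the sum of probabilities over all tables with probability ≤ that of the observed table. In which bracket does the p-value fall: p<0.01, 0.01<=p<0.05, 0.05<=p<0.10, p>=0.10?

Margins: r₁=10, r₂=8, c₁=8, c₂=10, n=18
p_obs = C(10,7)·C(8,1)/C(18,8); sum pmf over tables with pmf ≤ p_obs
p-value (two-sided) = 0.02482
→ bracket: 0.01<=p<0.05

p-value bracket: 0.01<=p<0.05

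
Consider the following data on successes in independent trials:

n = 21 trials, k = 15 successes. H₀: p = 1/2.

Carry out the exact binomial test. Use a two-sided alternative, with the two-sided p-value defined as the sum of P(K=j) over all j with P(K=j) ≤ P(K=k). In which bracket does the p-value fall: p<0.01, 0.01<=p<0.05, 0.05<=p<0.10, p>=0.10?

p-value bracket: 0.05<=p<0.10

Exact binomial: n=21, k=15, p₀=1/2=0.5000
P(X=j) = C(n,j)·p₀^j·(1−p₀)^(n−j); p = Σ P(X=j) over j with P(X=j) ≤ P(X=15)
p-value (two-sided) = 0.07835
→ bracket: 0.05<=p<0.10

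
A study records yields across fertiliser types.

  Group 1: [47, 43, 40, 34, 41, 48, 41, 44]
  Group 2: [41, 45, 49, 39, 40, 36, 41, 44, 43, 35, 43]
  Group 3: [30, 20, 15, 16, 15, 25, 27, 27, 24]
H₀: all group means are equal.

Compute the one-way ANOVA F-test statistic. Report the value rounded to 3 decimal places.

Group means [42.25, 41.45, 22.11], grand mean 35.464
SSB = Σnᵢ(x̄ᵢ−x̄)² = 2367.848; SSW = ΣΣ(x−x̄ᵢ)² = 561.116
MSB = 2367.848/2 = 1183.9241; MSW = 561.116/25 = 22.4446
F = MSB/MSW = 52.7486
df = (2, 25)

test statistic = 52.749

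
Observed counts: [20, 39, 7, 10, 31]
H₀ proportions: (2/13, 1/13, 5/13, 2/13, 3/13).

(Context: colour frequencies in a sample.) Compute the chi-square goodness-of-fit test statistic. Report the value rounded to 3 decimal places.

n = 107; E_i = n·p_i = [16.46, 8.23, 41.15, 16.46, 24.69]
χ² = (20−16.46)²/16.46 + (39−8.23)²/8.23 + (7−41.15)²/41.15 + (10−16.46)²/16.46 + (31−24.69)²/24.69 = 148.2779
df = 4

test statistic = 148.278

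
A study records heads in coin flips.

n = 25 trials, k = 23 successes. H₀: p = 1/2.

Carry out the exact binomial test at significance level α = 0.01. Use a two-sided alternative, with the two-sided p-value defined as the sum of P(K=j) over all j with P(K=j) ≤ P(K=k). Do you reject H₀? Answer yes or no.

reject H₀: yes

Exact binomial: n=25, k=23, p₀=1/2=0.5000
P(X=j) = C(n,j)·p₀^j·(1−p₀)^(n−j); p = Σ P(X=j) over j with P(X=j) ≤ P(X=23)
p-value (two-sided) = 0.00002
At α=0.01: p < α → reject H₀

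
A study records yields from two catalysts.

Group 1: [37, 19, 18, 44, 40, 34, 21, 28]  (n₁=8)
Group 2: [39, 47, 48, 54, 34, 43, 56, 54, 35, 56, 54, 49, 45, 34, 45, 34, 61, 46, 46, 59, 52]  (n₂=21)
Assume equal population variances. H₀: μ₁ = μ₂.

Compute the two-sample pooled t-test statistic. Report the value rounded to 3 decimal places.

test statistic = -4.624

x̄₁=30.125, s₁=10.077, n₁=8
x̄₂=47.190, s₂=8.424, n₂=21
s_p² = [7·10.077² + 20·8.424²]/27 = 78.8931
SE = √(s_p²·(1/8+1/21)) = 3.6903
t = (30.125−47.190)/3.6903 = -4.6244
df = 27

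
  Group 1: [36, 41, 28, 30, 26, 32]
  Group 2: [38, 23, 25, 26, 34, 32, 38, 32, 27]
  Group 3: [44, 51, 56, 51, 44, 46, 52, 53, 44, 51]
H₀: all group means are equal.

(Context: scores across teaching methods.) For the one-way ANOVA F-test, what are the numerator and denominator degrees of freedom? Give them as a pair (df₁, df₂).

k = 3 groups, N = 25 total
df = (k−1, N−k) = (3−1, 25−3) = (2, 22)

degrees of freedom = [2, 22]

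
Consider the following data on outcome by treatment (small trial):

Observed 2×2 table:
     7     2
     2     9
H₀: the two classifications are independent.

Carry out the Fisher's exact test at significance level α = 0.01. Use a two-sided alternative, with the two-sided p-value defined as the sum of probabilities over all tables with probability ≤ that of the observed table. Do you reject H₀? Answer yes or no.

Margins: r₁=9, r₂=11, c₁=9, c₂=11, n=20
p_obs = C(9,7)·C(11,2)/C(20,9); sum pmf over tables with pmf ≤ p_obs
p-value (two-sided) = 0.02155
At α=0.01: p ≥ α → fail to reject H₀

reject H₀: no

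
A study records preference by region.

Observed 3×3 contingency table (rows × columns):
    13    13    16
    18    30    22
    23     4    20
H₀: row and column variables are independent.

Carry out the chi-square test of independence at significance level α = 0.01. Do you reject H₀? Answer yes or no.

reject H₀: yes

Row totals [42, 70, 47], col totals [54, 47, 58], n=159
χ² = (13−14.26)²/14.26 + (13−12.42)²/12.42 + (16−15.32)²/15.32 + (18−23.77)²/23.77 + (30−20.69)²/20.69 + (22−25.53)²/25.53 + (23−15.96)²/15.96 + (4−13.89)²/13.89 + (20−17.14)²/17.14 = 16.8716
df = 4
p-value (upper-tail) = 0.00205
At α=0.01: p < α → reject H₀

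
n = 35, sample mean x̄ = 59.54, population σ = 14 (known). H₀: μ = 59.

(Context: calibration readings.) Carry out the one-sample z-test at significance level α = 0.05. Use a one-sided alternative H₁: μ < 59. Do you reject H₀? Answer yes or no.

reject H₀: no

SE = σ/√n = 14/√35 = 2.3664
z = (x̄−μ₀)/SE = (59.54−59)/2.3664 = 0.2282
p-value (one-sided, H₁ less) = 0.59025
At α=0.05: p ≥ α → fail to reject H₀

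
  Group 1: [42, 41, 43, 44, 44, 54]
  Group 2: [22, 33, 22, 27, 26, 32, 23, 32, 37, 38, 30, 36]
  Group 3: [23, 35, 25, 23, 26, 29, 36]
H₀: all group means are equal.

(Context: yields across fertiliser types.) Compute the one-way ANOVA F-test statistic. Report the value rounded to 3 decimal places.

test statistic = 18.482

Group means [44.67, 29.83, 28.14], grand mean 32.920
SSB = Σnᵢ(x̄ᵢ−x̄)² = 1101.983; SSW = ΣΣ(x−x̄ᵢ)² = 655.857
MSB = 1101.983/2 = 550.9914; MSW = 655.857/22 = 29.8117
F = MSB/MSW = 18.4824
df = (2, 22)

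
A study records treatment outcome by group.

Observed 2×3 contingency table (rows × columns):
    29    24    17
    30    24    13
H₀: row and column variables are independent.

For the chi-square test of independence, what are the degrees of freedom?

df = (r−1)(c−1) = (2−1)·(3−1) = 2

degrees of freedom = 2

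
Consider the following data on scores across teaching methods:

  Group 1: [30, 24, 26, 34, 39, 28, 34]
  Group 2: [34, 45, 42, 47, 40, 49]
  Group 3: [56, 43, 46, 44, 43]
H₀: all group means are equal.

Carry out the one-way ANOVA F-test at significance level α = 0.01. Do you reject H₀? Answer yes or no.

reject H₀: yes

Group means [30.71, 42.83, 46.40], grand mean 39.111
SSB = Σnᵢ(x̄ᵢ−x̄)² = 842.316; SSW = ΣΣ(x−x̄ᵢ)² = 433.462
MSB = 842.316/2 = 421.1579; MSW = 433.462/15 = 28.8975
F = MSB/MSW = 14.5742
df = (2, 15)
p-value (upper-tail) = 0.00030
At α=0.01: p < α → reject H₀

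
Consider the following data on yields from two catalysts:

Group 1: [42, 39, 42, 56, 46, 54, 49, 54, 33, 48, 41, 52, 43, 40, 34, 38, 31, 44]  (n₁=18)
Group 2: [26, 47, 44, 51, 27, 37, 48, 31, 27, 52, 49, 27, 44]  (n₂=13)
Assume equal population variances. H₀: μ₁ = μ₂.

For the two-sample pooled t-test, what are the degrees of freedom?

df = n₁ + n₂ − 2 = 18 + 13 − 2 = 29

degrees of freedom = 29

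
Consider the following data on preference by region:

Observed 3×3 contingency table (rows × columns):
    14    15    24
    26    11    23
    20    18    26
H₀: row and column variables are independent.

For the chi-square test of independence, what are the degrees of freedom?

degrees of freedom = 4

df = (r−1)(c−1) = (3−1)·(3−1) = 4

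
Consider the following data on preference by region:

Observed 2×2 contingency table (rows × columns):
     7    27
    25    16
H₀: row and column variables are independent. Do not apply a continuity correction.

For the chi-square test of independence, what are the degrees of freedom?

degrees of freedom = 1

df = (r−1)(c−1) = (2−1)·(2−1) = 1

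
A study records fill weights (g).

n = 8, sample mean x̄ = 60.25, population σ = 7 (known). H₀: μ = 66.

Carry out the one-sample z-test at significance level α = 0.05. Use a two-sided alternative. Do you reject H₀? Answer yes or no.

reject H₀: yes

SE = σ/√n = 7/√8 = 2.4749
z = (x̄−μ₀)/SE = (60.25−66)/2.4749 = -2.3234
p-value (two-sided) = 0.02016
At α=0.05: p < α → reject H₀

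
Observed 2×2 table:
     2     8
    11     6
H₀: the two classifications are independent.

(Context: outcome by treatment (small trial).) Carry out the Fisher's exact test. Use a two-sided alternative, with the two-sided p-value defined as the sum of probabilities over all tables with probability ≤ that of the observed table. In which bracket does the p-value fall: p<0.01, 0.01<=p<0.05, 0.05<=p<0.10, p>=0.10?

p-value bracket: 0.01<=p<0.05

Margins: r₁=10, r₂=17, c₁=13, c₂=14, n=27
p_obs = C(10,2)·C(17,11)/C(27,13); sum pmf over tables with pmf ≤ p_obs
p-value (two-sided) = 0.04607
→ bracket: 0.01<=p<0.05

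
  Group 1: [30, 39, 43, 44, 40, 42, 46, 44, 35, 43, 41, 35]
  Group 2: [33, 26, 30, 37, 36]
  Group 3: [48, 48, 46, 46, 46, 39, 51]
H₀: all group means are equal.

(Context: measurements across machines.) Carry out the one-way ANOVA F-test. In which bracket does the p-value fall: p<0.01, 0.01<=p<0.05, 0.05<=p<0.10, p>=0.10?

Group means [40.17, 32.40, 46.29], grand mean 40.333
SSB = Σnᵢ(x̄ᵢ−x̄)² = 563.038; SSW = ΣΣ(x−x̄ᵢ)² = 404.295
MSB = 563.038/2 = 281.5190; MSW = 404.295/21 = 19.2522
F = MSB/MSW = 14.6227
df = (2, 21)
p-value (upper-tail) = 0.00011
→ bracket: p<0.01

p-value bracket: p<0.01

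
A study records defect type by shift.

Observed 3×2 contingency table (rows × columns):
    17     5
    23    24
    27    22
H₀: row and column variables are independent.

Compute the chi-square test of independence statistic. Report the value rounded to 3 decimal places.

test statistic = 4.999

Row totals [22, 47, 49], col totals [67, 51], n=118
χ² = (17−12.49)²/12.49 + (5−9.51)²/9.51 + (23−26.69)²/26.69 + (24−20.31)²/20.31 + (27−27.82)²/27.82 + (22−21.18)²/21.18 = 4.9994
df = 2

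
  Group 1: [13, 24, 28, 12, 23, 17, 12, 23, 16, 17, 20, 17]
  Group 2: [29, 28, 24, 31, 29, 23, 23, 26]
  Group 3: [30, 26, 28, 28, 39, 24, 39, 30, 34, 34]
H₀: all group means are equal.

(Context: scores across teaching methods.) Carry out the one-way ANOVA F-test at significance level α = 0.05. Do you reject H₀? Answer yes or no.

Group means [18.50, 26.62, 31.20], grand mean 24.900
SSB = Σnᵢ(x̄ᵢ−x̄)² = 912.225; SSW = ΣΣ(x−x̄ᵢ)² = 596.475
MSB = 912.225/2 = 456.1125; MSW = 596.475/27 = 22.0917
F = MSB/MSW = 20.6464
df = (2, 27)
p-value (upper-tail) = 0.00000
At α=0.05: p < α → reject H₀

reject H₀: yes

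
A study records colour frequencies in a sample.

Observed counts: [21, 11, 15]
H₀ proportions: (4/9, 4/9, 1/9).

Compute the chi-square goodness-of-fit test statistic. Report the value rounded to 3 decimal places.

n = 47; E_i = n·p_i = [20.89, 20.89, 5.22]
χ² = (21−20.89)²/20.89 + (11−20.89)²/20.89 + (15−5.22)²/5.22 = 22.9894
df = 2

test statistic = 22.989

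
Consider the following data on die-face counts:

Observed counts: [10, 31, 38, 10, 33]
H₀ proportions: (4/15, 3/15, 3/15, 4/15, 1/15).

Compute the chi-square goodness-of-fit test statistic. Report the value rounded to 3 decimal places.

test statistic = 116.607

n = 122; E_i = n·p_i = [32.53, 24.40, 24.40, 32.53, 8.13]
χ² = (10−32.53)²/32.53 + (31−24.40)²/24.40 + (38−24.40)²/24.40 + (10−32.53)²/32.53 + (33−8.13)²/8.13 = 116.6066
df = 4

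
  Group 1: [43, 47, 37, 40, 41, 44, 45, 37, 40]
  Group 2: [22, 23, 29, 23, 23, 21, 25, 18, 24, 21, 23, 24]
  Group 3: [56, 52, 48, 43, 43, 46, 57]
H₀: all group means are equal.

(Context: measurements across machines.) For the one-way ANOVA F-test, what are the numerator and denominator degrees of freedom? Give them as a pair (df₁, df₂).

degrees of freedom = [2, 25]

k = 3 groups, N = 28 total
df = (k−1, N−k) = (3−1, 28−3) = (2, 25)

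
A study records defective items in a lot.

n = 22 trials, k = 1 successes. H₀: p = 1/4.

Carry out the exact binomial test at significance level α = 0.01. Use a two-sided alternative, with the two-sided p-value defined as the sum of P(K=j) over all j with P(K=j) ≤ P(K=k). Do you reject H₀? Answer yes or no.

reject H₀: no

Exact binomial: n=22, k=1, p₀=1/4=0.2500
P(X=j) = C(n,j)·p₀^j·(1−p₀)^(n−j); p = Σ P(X=j) over j with P(X=j) ≤ P(X=1)
p-value (two-sided) = 0.02484
At α=0.01: p ≥ α → fail to reject H₀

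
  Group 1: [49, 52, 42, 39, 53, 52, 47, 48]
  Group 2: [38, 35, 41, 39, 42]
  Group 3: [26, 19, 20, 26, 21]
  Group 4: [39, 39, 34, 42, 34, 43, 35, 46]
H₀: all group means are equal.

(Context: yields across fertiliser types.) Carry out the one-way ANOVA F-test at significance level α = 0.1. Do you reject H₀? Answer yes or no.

Group means [47.75, 39.00, 22.40, 39.00], grand mean 38.500
SSB = Σnᵢ(x̄ᵢ−x̄)² = 1983.800; SSW = ΣΣ(x−x̄ᵢ)² = 390.700
MSB = 1983.800/3 = 661.2667; MSW = 390.700/22 = 17.7591
F = MSB/MSW = 37.2354
df = (3, 22)
p-value (upper-tail) = 0.00000
At α=0.1: p < α → reject H₀

reject H₀: yes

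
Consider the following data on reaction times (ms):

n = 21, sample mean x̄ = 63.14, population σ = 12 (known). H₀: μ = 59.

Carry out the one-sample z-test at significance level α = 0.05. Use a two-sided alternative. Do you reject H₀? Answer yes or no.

SE = σ/√n = 12/√21 = 2.6186
z = (x̄−μ₀)/SE = (63.14−59)/2.6186 = 1.5810
p-value (two-sided) = 0.11388
At α=0.05: p ≥ α → fail to reject H₀

reject H₀: no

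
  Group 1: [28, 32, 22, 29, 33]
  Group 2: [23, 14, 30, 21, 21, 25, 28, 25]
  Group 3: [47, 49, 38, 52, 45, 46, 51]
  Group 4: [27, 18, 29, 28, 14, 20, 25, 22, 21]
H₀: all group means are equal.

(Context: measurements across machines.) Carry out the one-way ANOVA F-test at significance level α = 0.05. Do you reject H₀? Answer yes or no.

Group means [28.80, 23.38, 46.86, 22.67], grand mean 29.759
SSB = Σnᵢ(x̄ᵢ−x̄)² = 2829.778; SSW = ΣΣ(x−x̄ᵢ)² = 575.532
MSB = 2829.778/3 = 943.2594; MSW = 575.532/25 = 23.0213
F = MSB/MSW = 40.9734
df = (3, 25)
p-value (upper-tail) = 0.00000
At α=0.05: p < α → reject H₀

reject H₀: yes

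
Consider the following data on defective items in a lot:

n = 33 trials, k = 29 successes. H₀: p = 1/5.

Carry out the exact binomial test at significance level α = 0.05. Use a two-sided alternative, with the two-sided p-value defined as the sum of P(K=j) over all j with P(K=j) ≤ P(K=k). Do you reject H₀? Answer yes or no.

reject H₀: yes

Exact binomial: n=33, k=29, p₀=1/5=0.2000
P(X=j) = C(n,j)·p₀^j·(1−p₀)^(n−j); p = Σ P(X=j) over j with P(X=j) ≤ P(X=29)
p-value (two-sided) = 0.00000
At α=0.05: p < α → reject H₀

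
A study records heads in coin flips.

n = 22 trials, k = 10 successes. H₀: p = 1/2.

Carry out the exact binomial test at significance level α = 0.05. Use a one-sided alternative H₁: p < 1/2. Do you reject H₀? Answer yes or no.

reject H₀: no

Exact binomial: n=22, k=10, p₀=1/2=0.5000
P(X≤10) from Σ C(n,i)·p₀^i·(1−p₀)^(n−i)
p-value (one-sided, H₁ less) = 0.41591
At α=0.05: p ≥ α → fail to reject H₀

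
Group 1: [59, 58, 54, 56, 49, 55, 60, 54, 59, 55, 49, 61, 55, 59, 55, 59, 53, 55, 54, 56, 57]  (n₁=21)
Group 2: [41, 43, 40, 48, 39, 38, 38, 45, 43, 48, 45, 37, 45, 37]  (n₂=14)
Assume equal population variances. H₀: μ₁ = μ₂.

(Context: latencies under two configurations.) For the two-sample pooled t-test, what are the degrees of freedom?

df = n₁ + n₂ − 2 = 21 + 14 − 2 = 33

degrees of freedom = 33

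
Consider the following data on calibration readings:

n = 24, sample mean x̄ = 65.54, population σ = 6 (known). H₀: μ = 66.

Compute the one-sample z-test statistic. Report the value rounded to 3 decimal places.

SE = σ/√n = 6/√24 = 1.2247
z = (x̄−μ₀)/SE = (65.54−66)/1.2247 = -0.3756

test statistic = -0.376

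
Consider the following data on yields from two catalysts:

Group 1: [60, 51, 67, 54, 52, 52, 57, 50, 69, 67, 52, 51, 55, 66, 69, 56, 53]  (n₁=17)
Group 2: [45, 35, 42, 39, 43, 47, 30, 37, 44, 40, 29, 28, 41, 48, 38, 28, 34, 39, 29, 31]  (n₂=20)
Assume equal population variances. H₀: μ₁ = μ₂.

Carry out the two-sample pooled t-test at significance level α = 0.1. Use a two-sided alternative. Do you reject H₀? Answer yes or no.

reject H₀: yes

x̄₁=57.706, s₁=7.051, n₁=17
x̄₂=37.350, s₂=6.548, n₂=20
s_p² = [16·7.051² + 19·6.548²]/35 = 46.0023
SE = √(s_p²·(1/17+1/20)) = 2.2374
t = (57.706−37.350)/2.2374 = 9.0979
df = 35
p-value (two-sided) = 0.00000
At α=0.1: p < α → reject H₀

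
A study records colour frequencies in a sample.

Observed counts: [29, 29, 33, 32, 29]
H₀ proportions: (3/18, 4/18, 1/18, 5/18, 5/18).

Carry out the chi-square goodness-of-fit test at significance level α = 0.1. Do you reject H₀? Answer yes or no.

reject H₀: yes

n = 152; E_i = n·p_i = [25.33, 33.78, 8.44, 42.22, 42.22]
χ² = (29−25.33)²/25.33 + (29−33.78)²/33.78 + (33−8.44)²/8.44 + (32−42.22)²/42.22 + (29−42.22)²/42.22 = 79.2270
df = 4
p-value (upper-tail) = 0.00000
At α=0.1: p < α → reject H₀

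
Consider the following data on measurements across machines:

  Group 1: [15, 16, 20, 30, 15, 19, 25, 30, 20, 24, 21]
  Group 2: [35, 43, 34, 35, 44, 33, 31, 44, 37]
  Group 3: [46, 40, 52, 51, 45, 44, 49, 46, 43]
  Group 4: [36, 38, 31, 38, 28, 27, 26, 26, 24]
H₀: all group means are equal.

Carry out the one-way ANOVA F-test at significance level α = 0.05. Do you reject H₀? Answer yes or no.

Group means [21.36, 37.33, 46.22, 30.44], grand mean 33.184
SSB = Σnᵢ(x̄ᵢ−x̄)² = 3289.387; SSW = ΣΣ(x−x̄ᵢ)² = 854.323
MSB = 3289.387/3 = 1096.4624; MSW = 854.323/34 = 25.1272
F = MSB/MSW = 43.6366
df = (3, 34)
p-value (upper-tail) = 0.00000
At α=0.05: p < α → reject H₀

reject H₀: yes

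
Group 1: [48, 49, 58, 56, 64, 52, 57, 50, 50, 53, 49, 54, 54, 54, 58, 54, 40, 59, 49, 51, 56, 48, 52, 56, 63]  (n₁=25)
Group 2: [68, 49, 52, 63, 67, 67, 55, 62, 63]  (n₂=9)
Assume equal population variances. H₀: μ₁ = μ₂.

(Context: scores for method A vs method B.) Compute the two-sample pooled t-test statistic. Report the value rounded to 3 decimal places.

x̄₁=53.360, s₁=5.171, n₁=25
x̄₂=60.667, s₂=6.982, n₂=9
s_p² = [24·5.171² + 8·6.982²]/32 = 32.2425
SE = √(s_p²·(1/25+1/9)) = 2.2073
t = (53.360−60.667)/2.2073 = -3.3102
df = 32

test statistic = -3.310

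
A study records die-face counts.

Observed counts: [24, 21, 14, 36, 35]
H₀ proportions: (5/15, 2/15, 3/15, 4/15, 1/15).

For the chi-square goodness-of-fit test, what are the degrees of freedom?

df = k − 1 = 5 − 1 = 4

degrees of freedom = 4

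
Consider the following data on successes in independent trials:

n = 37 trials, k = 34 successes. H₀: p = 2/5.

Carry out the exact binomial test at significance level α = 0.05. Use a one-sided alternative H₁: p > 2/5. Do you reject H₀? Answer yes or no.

Exact binomial: n=37, k=34, p₀=2/5=0.4000
P(X≥34) from Σ C(n,i)·p₀^i·(1−p₀)^(n−i)
p-value (one-sided, H₁ greater) = 0.00000
At α=0.05: p < α → reject H₀

reject H₀: yes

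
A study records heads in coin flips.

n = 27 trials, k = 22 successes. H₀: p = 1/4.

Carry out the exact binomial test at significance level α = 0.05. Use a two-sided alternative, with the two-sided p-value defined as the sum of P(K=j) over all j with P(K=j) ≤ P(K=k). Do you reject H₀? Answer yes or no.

Exact binomial: n=27, k=22, p₀=1/4=0.2500
P(X=j) = C(n,j)·p₀^j·(1−p₀)^(n−j); p = Σ P(X=j) over j with P(X=j) ≤ P(X=22)
p-value (two-sided) = 0.00000
At α=0.05: p < α → reject H₀

reject H₀: yes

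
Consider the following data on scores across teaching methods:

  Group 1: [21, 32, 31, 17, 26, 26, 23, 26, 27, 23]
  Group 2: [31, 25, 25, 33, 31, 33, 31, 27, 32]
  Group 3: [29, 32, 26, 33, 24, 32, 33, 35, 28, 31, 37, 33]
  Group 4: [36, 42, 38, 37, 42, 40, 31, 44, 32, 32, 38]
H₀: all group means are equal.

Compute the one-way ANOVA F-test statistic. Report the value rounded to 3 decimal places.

test statistic = 16.756

Group means [25.20, 29.78, 31.08, 37.45], grand mean 31.071
SSB = Σnᵢ(x̄ᵢ−x̄)² = 807.986; SSW = ΣΣ(x−x̄ᵢ)² = 610.799
MSB = 807.986/3 = 269.3287; MSW = 610.799/38 = 16.0737
F = MSB/MSW = 16.7559
df = (3, 38)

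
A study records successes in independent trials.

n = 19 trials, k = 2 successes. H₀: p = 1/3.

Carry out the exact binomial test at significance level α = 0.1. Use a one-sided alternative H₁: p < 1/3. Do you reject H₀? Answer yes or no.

reject H₀: yes

Exact binomial: n=19, k=2, p₀=1/3=0.3333
P(X≤2) from Σ C(n,i)·p₀^i·(1−p₀)^(n−i)
p-value (one-sided, H₁ less) = 0.02402
At α=0.1: p < α → reject H₀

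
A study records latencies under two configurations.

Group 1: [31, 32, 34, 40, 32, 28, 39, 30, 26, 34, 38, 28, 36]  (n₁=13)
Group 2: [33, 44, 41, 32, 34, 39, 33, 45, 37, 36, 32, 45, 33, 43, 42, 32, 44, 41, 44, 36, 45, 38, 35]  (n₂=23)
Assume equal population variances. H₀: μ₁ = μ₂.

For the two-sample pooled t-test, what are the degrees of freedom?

degrees of freedom = 34

df = n₁ + n₂ − 2 = 13 + 23 − 2 = 34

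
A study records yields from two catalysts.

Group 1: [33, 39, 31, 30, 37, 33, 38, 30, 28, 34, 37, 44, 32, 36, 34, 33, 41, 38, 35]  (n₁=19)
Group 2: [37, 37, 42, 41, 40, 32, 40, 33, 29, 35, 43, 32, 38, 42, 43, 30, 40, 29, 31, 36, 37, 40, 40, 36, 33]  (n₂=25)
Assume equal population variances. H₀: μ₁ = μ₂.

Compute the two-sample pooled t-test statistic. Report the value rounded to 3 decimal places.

test statistic = -1.331

x̄₁=34.895, s₁=4.067, n₁=19
x̄₂=36.640, s₂=4.480, n₂=25
s_p² = [18·4.067² + 24·4.480²]/42 = 18.5607
SE = √(s_p²·(1/19+1/25)) = 1.3112
t = (34.895−36.640)/1.3112 = -1.3310
df = 42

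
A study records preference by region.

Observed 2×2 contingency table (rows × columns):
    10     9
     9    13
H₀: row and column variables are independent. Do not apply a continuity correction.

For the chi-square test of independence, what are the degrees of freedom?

df = (r−1)(c−1) = (2−1)·(2−1) = 1

degrees of freedom = 1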